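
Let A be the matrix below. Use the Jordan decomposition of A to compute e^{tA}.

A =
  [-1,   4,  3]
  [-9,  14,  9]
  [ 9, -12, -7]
e^{tA} =
  [-3*t*exp(2*t) + exp(2*t), 4*t*exp(2*t), 3*t*exp(2*t)]
  [-9*t*exp(2*t), 12*t*exp(2*t) + exp(2*t), 9*t*exp(2*t)]
  [9*t*exp(2*t), -12*t*exp(2*t), -9*t*exp(2*t) + exp(2*t)]

Strategy: write A = P · J · P⁻¹ where J is a Jordan canonical form, so e^{tA} = P · e^{tJ} · P⁻¹, and e^{tJ} can be computed block-by-block.

A has Jordan form
J =
  [2, 1, 0]
  [0, 2, 0]
  [0, 0, 2]
(up to reordering of blocks).

Per-block formulas:
  For a 2×2 Jordan block J_2(2): exp(t · J_2(2)) = e^(2t)·(I + t·N), where N is the 2×2 nilpotent shift.
  For a 1×1 block at λ = 2: exp(t · [2]) = [e^(2t)].

After assembling e^{tJ} and conjugating by P, we get:

e^{tA} =
  [-3*t*exp(2*t) + exp(2*t), 4*t*exp(2*t), 3*t*exp(2*t)]
  [-9*t*exp(2*t), 12*t*exp(2*t) + exp(2*t), 9*t*exp(2*t)]
  [9*t*exp(2*t), -12*t*exp(2*t), -9*t*exp(2*t) + exp(2*t)]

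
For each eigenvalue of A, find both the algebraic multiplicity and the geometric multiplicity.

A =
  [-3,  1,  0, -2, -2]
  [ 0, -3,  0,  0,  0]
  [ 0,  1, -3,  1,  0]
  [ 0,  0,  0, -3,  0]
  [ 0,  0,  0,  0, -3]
λ = -3: alg = 5, geom = 3

Step 1 — factor the characteristic polynomial to read off the algebraic multiplicities:
  χ_A(x) = (x + 3)^5

Step 2 — compute geometric multiplicities via the rank-nullity identity g(λ) = n − rank(A − λI):
  rank(A − (-3)·I) = 2, so dim ker(A − (-3)·I) = n − 2 = 3

Summary:
  λ = -3: algebraic multiplicity = 5, geometric multiplicity = 3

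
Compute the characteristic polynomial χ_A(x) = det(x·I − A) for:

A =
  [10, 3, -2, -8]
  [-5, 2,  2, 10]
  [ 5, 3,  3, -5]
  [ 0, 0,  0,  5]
x^4 - 20*x^3 + 150*x^2 - 500*x + 625

Expanding det(x·I − A) (e.g. by cofactor expansion or by noting that A is similar to its Jordan form J, which has the same characteristic polynomial as A) gives
  χ_A(x) = x^4 - 20*x^3 + 150*x^2 - 500*x + 625
which factors as (x - 5)^4. The eigenvalues (with algebraic multiplicities) are λ = 5 with multiplicity 4.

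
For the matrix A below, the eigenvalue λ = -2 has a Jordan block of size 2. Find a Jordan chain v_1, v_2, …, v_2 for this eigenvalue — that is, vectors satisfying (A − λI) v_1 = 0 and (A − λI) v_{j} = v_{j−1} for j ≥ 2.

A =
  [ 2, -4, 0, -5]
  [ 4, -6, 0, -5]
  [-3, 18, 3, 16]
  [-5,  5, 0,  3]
A Jordan chain for λ = -2 of length 2:
v_1 = (-3, -3, 9, 0)ᵀ
v_2 = (1, -2, 0, 3)ᵀ

Let N = A − (-2)·I. We want v_2 with N^2 v_2 = 0 but N^1 v_2 ≠ 0; then v_{j-1} := N · v_j for j = 2, …, 2.

Pick v_2 = (1, -2, 0, 3)ᵀ.
Then v_1 = N · v_2 = (-3, -3, 9, 0)ᵀ.

Sanity check: (A − (-2)·I) v_1 = (0, 0, 0, 0)ᵀ = 0. ✓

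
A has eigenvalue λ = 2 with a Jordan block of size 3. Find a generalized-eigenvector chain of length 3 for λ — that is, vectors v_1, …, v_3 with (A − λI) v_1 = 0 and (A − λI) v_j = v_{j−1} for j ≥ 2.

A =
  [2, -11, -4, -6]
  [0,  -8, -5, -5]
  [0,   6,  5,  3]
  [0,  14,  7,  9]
A Jordan chain for λ = 2 of length 3:
v_1 = (2, 0, 0, 0)ᵀ
v_2 = (-11, -10, 6, 14)ᵀ
v_3 = (0, 1, 0, 0)ᵀ

Let N = A − (2)·I. We want v_3 with N^3 v_3 = 0 but N^2 v_3 ≠ 0; then v_{j-1} := N · v_j for j = 3, …, 2.

Pick v_3 = (0, 1, 0, 0)ᵀ.
Then v_2 = N · v_3 = (-11, -10, 6, 14)ᵀ.
Then v_1 = N · v_2 = (2, 0, 0, 0)ᵀ.

Sanity check: (A − (2)·I) v_1 = (0, 0, 0, 0)ᵀ = 0. ✓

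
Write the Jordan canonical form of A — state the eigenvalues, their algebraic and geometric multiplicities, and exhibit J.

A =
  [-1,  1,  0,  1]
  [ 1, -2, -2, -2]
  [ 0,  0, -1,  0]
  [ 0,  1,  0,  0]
J_3(-1) ⊕ J_1(-1)

The characteristic polynomial is
  det(x·I − A) = x^4 + 4*x^3 + 6*x^2 + 4*x + 1 = (x + 1)^4

Eigenvalues and multiplicities (the geometric multiplicity of λ is n − rank(A − λI), which equals the number of Jordan blocks for λ):
  λ = -1: algebraic multiplicity = 4, geometric multiplicity = 2

Determining the block sizes for each eigenvalue:
  λ = -1: with am = 4 and gm = 2, the partition is not yet determined (e.g. several partitions of 4 into 2 parts exist). Let N = A − (-1)·I. Computing rank(N^1) = 2, rank(N^2) = 1, rank(N^3) = 0; the number of blocks of size ≥ j is rank(N^{j−1}) − rank(N^j), giving [2, 1, 1]. So we have 1 block(s) of size 3, 1 block(s) of size 1 → block sizes [3, 1]

Assembling the blocks gives a Jordan form
J =
  [-1,  1,  0,  0]
  [ 0, -1,  1,  0]
  [ 0,  0, -1,  0]
  [ 0,  0,  0, -1]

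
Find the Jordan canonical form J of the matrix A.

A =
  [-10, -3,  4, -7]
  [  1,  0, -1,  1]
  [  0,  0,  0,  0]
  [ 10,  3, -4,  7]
J_1(-3) ⊕ J_2(0) ⊕ J_1(0)

The characteristic polynomial is
  det(x·I − A) = x^4 + 3*x^3 = x^3*(x + 3)

Eigenvalues and multiplicities (the geometric multiplicity of λ is n − rank(A − λI), which equals the number of Jordan blocks for λ):
  λ = -3: algebraic multiplicity = 1, geometric multiplicity = 1
  λ = 0: algebraic multiplicity = 3, geometric multiplicity = 2

Determining the block sizes for each eigenvalue:
  λ = -3: one block (gm = 1), so the single block has size am = 1 → block sizes [1]
  λ = 0: 2 blocks summing to 3 forces exactly one block of size 2 and the rest size 1 → block sizes [2, 1]

Assembling the blocks gives a Jordan form
J =
  [-3, 0, 0, 0]
  [ 0, 0, 1, 0]
  [ 0, 0, 0, 0]
  [ 0, 0, 0, 0]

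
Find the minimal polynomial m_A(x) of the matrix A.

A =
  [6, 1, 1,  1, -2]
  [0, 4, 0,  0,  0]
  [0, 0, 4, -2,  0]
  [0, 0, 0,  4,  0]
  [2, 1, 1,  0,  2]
x^2 - 8*x + 16

The characteristic polynomial is χ_A(x) = (x - 4)^5, so the eigenvalues are known. The minimal polynomial is
  m_A(x) = Π_λ (x − λ)^{k_λ}
where k_λ is the size of the *largest* Jordan block for λ (equivalently, the smallest k with (A − λI)^k v = 0 for every generalised eigenvector v of λ).

  λ = 4: largest Jordan block has size 2, contributing (x − 4)^2

So m_A(x) = (x - 4)^2 = x^2 - 8*x + 16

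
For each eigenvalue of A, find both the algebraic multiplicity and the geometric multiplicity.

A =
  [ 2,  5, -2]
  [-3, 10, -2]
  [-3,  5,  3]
λ = 5: alg = 3, geom = 2

Step 1 — factor the characteristic polynomial to read off the algebraic multiplicities:
  χ_A(x) = (x - 5)^3

Step 2 — compute geometric multiplicities via the rank-nullity identity g(λ) = n − rank(A − λI):
  rank(A − (5)·I) = 1, so dim ker(A − (5)·I) = n − 1 = 2

Summary:
  λ = 5: algebraic multiplicity = 3, geometric multiplicity = 2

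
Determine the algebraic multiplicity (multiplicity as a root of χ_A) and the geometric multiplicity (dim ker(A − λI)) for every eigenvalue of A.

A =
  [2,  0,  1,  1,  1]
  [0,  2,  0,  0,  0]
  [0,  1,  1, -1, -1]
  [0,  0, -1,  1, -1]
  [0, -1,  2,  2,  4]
λ = 2: alg = 5, geom = 3

Step 1 — factor the characteristic polynomial to read off the algebraic multiplicities:
  χ_A(x) = (x - 2)^5

Step 2 — compute geometric multiplicities via the rank-nullity identity g(λ) = n − rank(A − λI):
  rank(A − (2)·I) = 2, so dim ker(A − (2)·I) = n − 2 = 3

Summary:
  λ = 2: algebraic multiplicity = 5, geometric multiplicity = 3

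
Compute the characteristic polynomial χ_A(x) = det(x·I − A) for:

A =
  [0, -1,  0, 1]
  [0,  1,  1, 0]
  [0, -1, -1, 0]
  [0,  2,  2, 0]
x^4

Expanding det(x·I − A) (e.g. by cofactor expansion or by noting that A is similar to its Jordan form J, which has the same characteristic polynomial as A) gives
  χ_A(x) = x^4
which factors as x^4. The eigenvalues (with algebraic multiplicities) are λ = 0 with multiplicity 4.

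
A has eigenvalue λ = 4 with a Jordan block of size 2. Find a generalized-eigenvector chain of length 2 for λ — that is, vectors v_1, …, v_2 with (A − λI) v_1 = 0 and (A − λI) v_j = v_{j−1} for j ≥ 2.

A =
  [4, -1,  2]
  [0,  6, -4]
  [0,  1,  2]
A Jordan chain for λ = 4 of length 2:
v_1 = (-1, 2, 1)ᵀ
v_2 = (0, 1, 0)ᵀ

Let N = A − (4)·I. We want v_2 with N^2 v_2 = 0 but N^1 v_2 ≠ 0; then v_{j-1} := N · v_j for j = 2, …, 2.

Pick v_2 = (0, 1, 0)ᵀ.
Then v_1 = N · v_2 = (-1, 2, 1)ᵀ.

Sanity check: (A − (4)·I) v_1 = (0, 0, 0)ᵀ = 0. ✓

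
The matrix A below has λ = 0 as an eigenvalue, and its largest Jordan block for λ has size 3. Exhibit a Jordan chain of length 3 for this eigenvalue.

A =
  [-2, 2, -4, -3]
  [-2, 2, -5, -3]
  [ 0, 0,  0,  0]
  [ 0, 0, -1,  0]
A Jordan chain for λ = 0 of length 3:
v_1 = (1, 1, 0, 0)ᵀ
v_2 = (-4, -5, 0, -1)ᵀ
v_3 = (0, 0, 1, 0)ᵀ

Let N = A − (0)·I. We want v_3 with N^3 v_3 = 0 but N^2 v_3 ≠ 0; then v_{j-1} := N · v_j for j = 3, …, 2.

Pick v_3 = (0, 0, 1, 0)ᵀ.
Then v_2 = N · v_3 = (-4, -5, 0, -1)ᵀ.
Then v_1 = N · v_2 = (1, 1, 0, 0)ᵀ.

Sanity check: (A − (0)·I) v_1 = (0, 0, 0, 0)ᵀ = 0. ✓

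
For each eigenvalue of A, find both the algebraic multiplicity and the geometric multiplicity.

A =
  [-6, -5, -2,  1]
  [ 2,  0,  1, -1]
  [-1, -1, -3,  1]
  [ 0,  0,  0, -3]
λ = -3: alg = 4, geom = 2

Step 1 — factor the characteristic polynomial to read off the algebraic multiplicities:
  χ_A(x) = (x + 3)^4

Step 2 — compute geometric multiplicities via the rank-nullity identity g(λ) = n − rank(A − λI):
  rank(A − (-3)·I) = 2, so dim ker(A − (-3)·I) = n − 2 = 2

Summary:
  λ = -3: algebraic multiplicity = 4, geometric multiplicity = 2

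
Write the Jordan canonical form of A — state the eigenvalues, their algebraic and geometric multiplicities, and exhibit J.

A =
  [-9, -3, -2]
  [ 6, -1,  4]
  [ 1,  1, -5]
J_3(-5)

The characteristic polynomial is
  det(x·I − A) = x^3 + 15*x^2 + 75*x + 125 = (x + 5)^3

Eigenvalues and multiplicities (the geometric multiplicity of λ is n − rank(A − λI), which equals the number of Jordan blocks for λ):
  λ = -5: algebraic multiplicity = 3, geometric multiplicity = 1

Determining the block sizes for each eigenvalue:
  λ = -5: one block (gm = 1), so the single block has size am = 3 → block sizes [3]

Assembling the blocks gives a Jordan form
J =
  [-5,  1,  0]
  [ 0, -5,  1]
  [ 0,  0, -5]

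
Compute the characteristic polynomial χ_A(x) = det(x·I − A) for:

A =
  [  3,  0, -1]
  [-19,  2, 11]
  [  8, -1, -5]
x^3

Expanding det(x·I − A) (e.g. by cofactor expansion or by noting that A is similar to its Jordan form J, which has the same characteristic polynomial as A) gives
  χ_A(x) = x^3
which factors as x^3. The eigenvalues (with algebraic multiplicities) are λ = 0 with multiplicity 3.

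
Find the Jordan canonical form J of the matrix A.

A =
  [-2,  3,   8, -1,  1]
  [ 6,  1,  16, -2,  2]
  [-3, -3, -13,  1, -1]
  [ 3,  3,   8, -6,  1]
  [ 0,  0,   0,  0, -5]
J_2(-5) ⊕ J_1(-5) ⊕ J_1(-5) ⊕ J_1(-5)

The characteristic polynomial is
  det(x·I − A) = x^5 + 25*x^4 + 250*x^3 + 1250*x^2 + 3125*x + 3125 = (x + 5)^5

Eigenvalues and multiplicities (the geometric multiplicity of λ is n − rank(A − λI), which equals the number of Jordan blocks for λ):
  λ = -5: algebraic multiplicity = 5, geometric multiplicity = 4

Determining the block sizes for each eigenvalue:
  λ = -5: 4 blocks summing to 5 forces exactly one block of size 2 and the rest size 1 → block sizes [2, 1, 1, 1]

Assembling the blocks gives a Jordan form
J =
  [-5,  1,  0,  0,  0]
  [ 0, -5,  0,  0,  0]
  [ 0,  0, -5,  0,  0]
  [ 0,  0,  0, -5,  0]
  [ 0,  0,  0,  0, -5]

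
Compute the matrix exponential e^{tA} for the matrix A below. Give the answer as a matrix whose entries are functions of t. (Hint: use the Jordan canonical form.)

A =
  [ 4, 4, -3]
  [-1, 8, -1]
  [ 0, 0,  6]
e^{tA} =
  [-2*t*exp(6*t) + exp(6*t), 4*t*exp(6*t), t^2*exp(6*t) - 3*t*exp(6*t)]
  [-t*exp(6*t), 2*t*exp(6*t) + exp(6*t), t^2*exp(6*t)/2 - t*exp(6*t)]
  [0, 0, exp(6*t)]

Strategy: write A = P · J · P⁻¹ where J is a Jordan canonical form, so e^{tA} = P · e^{tJ} · P⁻¹, and e^{tJ} can be computed block-by-block.

A has Jordan form
J =
  [6, 1, 0]
  [0, 6, 1]
  [0, 0, 6]
(up to reordering of blocks).

Per-block formulas:
  For a 3×3 Jordan block J_3(6): exp(t · J_3(6)) = e^(6t)·(I + t·N + (t^2/2)·N^2), where N is the 3×3 nilpotent shift.

After assembling e^{tJ} and conjugating by P, we get:

e^{tA} =
  [-2*t*exp(6*t) + exp(6*t), 4*t*exp(6*t), t^2*exp(6*t) - 3*t*exp(6*t)]
  [-t*exp(6*t), 2*t*exp(6*t) + exp(6*t), t^2*exp(6*t)/2 - t*exp(6*t)]
  [0, 0, exp(6*t)]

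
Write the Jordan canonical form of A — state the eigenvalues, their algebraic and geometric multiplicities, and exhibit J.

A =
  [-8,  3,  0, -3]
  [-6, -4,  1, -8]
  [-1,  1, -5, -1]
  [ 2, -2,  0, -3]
J_3(-5) ⊕ J_1(-5)

The characteristic polynomial is
  det(x·I − A) = x^4 + 20*x^3 + 150*x^2 + 500*x + 625 = (x + 5)^4

Eigenvalues and multiplicities (the geometric multiplicity of λ is n − rank(A − λI), which equals the number of Jordan blocks for λ):
  λ = -5: algebraic multiplicity = 4, geometric multiplicity = 2

Determining the block sizes for each eigenvalue:
  λ = -5: with am = 4 and gm = 2, the partition is not yet determined (e.g. several partitions of 4 into 2 parts exist). Let N = A − (-5)·I. Computing rank(N^1) = 2, rank(N^2) = 1, rank(N^3) = 0; the number of blocks of size ≥ j is rank(N^{j−1}) − rank(N^j), giving [2, 1, 1]. So we have 1 block(s) of size 3, 1 block(s) of size 1 → block sizes [3, 1]

Assembling the blocks gives a Jordan form
J =
  [-5,  1,  0,  0]
  [ 0, -5,  1,  0]
  [ 0,  0, -5,  0]
  [ 0,  0,  0, -5]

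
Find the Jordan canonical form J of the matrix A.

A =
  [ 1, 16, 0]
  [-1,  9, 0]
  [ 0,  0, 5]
J_2(5) ⊕ J_1(5)

The characteristic polynomial is
  det(x·I − A) = x^3 - 15*x^2 + 75*x - 125 = (x - 5)^3

Eigenvalues and multiplicities (the geometric multiplicity of λ is n − rank(A − λI), which equals the number of Jordan blocks for λ):
  λ = 5: algebraic multiplicity = 3, geometric multiplicity = 2

Determining the block sizes for each eigenvalue:
  λ = 5: 2 blocks summing to 3 forces exactly one block of size 2 and the rest size 1 → block sizes [2, 1]

Assembling the blocks gives a Jordan form
J =
  [5, 1, 0]
  [0, 5, 0]
  [0, 0, 5]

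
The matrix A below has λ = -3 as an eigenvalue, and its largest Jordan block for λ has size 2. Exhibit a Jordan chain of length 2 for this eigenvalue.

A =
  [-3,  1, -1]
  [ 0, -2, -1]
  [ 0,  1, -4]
A Jordan chain for λ = -3 of length 2:
v_1 = (1, 1, 1)ᵀ
v_2 = (0, 1, 0)ᵀ

Let N = A − (-3)·I. We want v_2 with N^2 v_2 = 0 but N^1 v_2 ≠ 0; then v_{j-1} := N · v_j for j = 2, …, 2.

Pick v_2 = (0, 1, 0)ᵀ.
Then v_1 = N · v_2 = (1, 1, 1)ᵀ.

Sanity check: (A − (-3)·I) v_1 = (0, 0, 0)ᵀ = 0. ✓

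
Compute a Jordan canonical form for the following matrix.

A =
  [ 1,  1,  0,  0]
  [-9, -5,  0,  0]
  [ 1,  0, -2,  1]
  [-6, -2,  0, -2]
J_3(-2) ⊕ J_1(-2)

The characteristic polynomial is
  det(x·I − A) = x^4 + 8*x^3 + 24*x^2 + 32*x + 16 = (x + 2)^4

Eigenvalues and multiplicities (the geometric multiplicity of λ is n − rank(A − λI), which equals the number of Jordan blocks for λ):
  λ = -2: algebraic multiplicity = 4, geometric multiplicity = 2

Determining the block sizes for each eigenvalue:
  λ = -2: with am = 4 and gm = 2, the partition is not yet determined (e.g. several partitions of 4 into 2 parts exist). Let N = A − (-2)·I. Computing rank(N^1) = 2, rank(N^2) = 1, rank(N^3) = 0; the number of blocks of size ≥ j is rank(N^{j−1}) − rank(N^j), giving [2, 1, 1]. So we have 1 block(s) of size 3, 1 block(s) of size 1 → block sizes [3, 1]

Assembling the blocks gives a Jordan form
J =
  [-2,  1,  0,  0]
  [ 0, -2,  1,  0]
  [ 0,  0, -2,  0]
  [ 0,  0,  0, -2]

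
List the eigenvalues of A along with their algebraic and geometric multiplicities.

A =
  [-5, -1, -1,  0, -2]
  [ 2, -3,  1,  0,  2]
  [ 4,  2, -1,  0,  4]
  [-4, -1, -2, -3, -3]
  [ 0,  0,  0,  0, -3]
λ = -3: alg = 5, geom = 2

Step 1 — factor the characteristic polynomial to read off the algebraic multiplicities:
  χ_A(x) = (x + 3)^5

Step 2 — compute geometric multiplicities via the rank-nullity identity g(λ) = n − rank(A − λI):
  rank(A − (-3)·I) = 3, so dim ker(A − (-3)·I) = n − 3 = 2

Summary:
  λ = -3: algebraic multiplicity = 5, geometric multiplicity = 2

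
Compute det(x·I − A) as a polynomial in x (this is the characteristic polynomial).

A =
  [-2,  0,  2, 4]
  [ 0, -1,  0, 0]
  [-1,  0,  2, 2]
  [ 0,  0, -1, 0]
x^4 + x^3

Expanding det(x·I − A) (e.g. by cofactor expansion or by noting that A is similar to its Jordan form J, which has the same characteristic polynomial as A) gives
  χ_A(x) = x^4 + x^3
which factors as x^3*(x + 1). The eigenvalues (with algebraic multiplicities) are λ = -1 with multiplicity 1, λ = 0 with multiplicity 3.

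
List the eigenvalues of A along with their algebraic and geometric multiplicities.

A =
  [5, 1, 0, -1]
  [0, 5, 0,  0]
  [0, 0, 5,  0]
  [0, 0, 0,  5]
λ = 5: alg = 4, geom = 3

Step 1 — factor the characteristic polynomial to read off the algebraic multiplicities:
  χ_A(x) = (x - 5)^4

Step 2 — compute geometric multiplicities via the rank-nullity identity g(λ) = n − rank(A − λI):
  rank(A − (5)·I) = 1, so dim ker(A − (5)·I) = n − 1 = 3

Summary:
  λ = 5: algebraic multiplicity = 4, geometric multiplicity = 3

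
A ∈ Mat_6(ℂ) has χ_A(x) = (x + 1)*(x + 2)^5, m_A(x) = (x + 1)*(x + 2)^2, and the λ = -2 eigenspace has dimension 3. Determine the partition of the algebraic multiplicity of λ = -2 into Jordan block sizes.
Block sizes for λ = -2: [2, 2, 1]

Step 1 — from the characteristic polynomial, algebraic multiplicity of λ = -2 is 5. From dim ker(A − (-2)·I) = 3, there are exactly 3 Jordan blocks for λ = -2.
Step 2 — from the minimal polynomial, the factor (x + 2)^2 tells us the largest block for λ = -2 has size 2.
Step 3 — with total size 5, 3 blocks, and largest block 2, the block sizes (in nonincreasing order) are [2, 2, 1].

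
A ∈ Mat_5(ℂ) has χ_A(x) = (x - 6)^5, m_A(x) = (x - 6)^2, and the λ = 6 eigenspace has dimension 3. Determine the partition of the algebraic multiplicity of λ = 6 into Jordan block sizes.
Block sizes for λ = 6: [2, 2, 1]

Step 1 — from the characteristic polynomial, algebraic multiplicity of λ = 6 is 5. From dim ker(A − (6)·I) = 3, there are exactly 3 Jordan blocks for λ = 6.
Step 2 — from the minimal polynomial, the factor (x − 6)^2 tells us the largest block for λ = 6 has size 2.
Step 3 — with total size 5, 3 blocks, and largest block 2, the block sizes (in nonincreasing order) are [2, 2, 1].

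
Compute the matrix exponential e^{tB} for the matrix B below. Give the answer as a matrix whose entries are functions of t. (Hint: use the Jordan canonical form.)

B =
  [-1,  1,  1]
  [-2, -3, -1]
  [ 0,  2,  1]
e^{tB} =
  [-t^2*exp(-t) + exp(-t), t*exp(-t), t^2*exp(-t)/2 + t*exp(-t)]
  [2*t^2*exp(-t) - 2*t*exp(-t), -2*t*exp(-t) + exp(-t), -t^2*exp(-t) - t*exp(-t)]
  [-2*t^2*exp(-t), 2*t*exp(-t), t^2*exp(-t) + 2*t*exp(-t) + exp(-t)]

Strategy: write B = P · J · P⁻¹ where J is a Jordan canonical form, so e^{tB} = P · e^{tJ} · P⁻¹, and e^{tJ} can be computed block-by-block.

B has Jordan form
J =
  [-1,  1,  0]
  [ 0, -1,  1]
  [ 0,  0, -1]
(up to reordering of blocks).

Per-block formulas:
  For a 3×3 Jordan block J_3(-1): exp(t · J_3(-1)) = e^(-1t)·(I + t·N + (t^2/2)·N^2), where N is the 3×3 nilpotent shift.

After assembling e^{tJ} and conjugating by P, we get:

e^{tB} =
  [-t^2*exp(-t) + exp(-t), t*exp(-t), t^2*exp(-t)/2 + t*exp(-t)]
  [2*t^2*exp(-t) - 2*t*exp(-t), -2*t*exp(-t) + exp(-t), -t^2*exp(-t) - t*exp(-t)]
  [-2*t^2*exp(-t), 2*t*exp(-t), t^2*exp(-t) + 2*t*exp(-t) + exp(-t)]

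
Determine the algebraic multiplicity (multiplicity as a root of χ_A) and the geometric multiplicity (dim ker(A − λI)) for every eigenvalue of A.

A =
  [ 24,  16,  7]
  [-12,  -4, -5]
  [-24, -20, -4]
λ = 4: alg = 1, geom = 1; λ = 6: alg = 2, geom = 1

Step 1 — factor the characteristic polynomial to read off the algebraic multiplicities:
  χ_A(x) = (x - 6)^2*(x - 4)

Step 2 — compute geometric multiplicities via the rank-nullity identity g(λ) = n − rank(A − λI):
  rank(A − (4)·I) = 2, so dim ker(A − (4)·I) = n − 2 = 1
  rank(A − (6)·I) = 2, so dim ker(A − (6)·I) = n − 2 = 1

Summary:
  λ = 4: algebraic multiplicity = 1, geometric multiplicity = 1
  λ = 6: algebraic multiplicity = 2, geometric multiplicity = 1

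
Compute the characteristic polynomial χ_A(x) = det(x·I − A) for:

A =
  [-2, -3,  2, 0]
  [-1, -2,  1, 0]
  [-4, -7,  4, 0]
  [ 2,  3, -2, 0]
x^4

Expanding det(x·I − A) (e.g. by cofactor expansion or by noting that A is similar to its Jordan form J, which has the same characteristic polynomial as A) gives
  χ_A(x) = x^4
which factors as x^4. The eigenvalues (with algebraic multiplicities) are λ = 0 with multiplicity 4.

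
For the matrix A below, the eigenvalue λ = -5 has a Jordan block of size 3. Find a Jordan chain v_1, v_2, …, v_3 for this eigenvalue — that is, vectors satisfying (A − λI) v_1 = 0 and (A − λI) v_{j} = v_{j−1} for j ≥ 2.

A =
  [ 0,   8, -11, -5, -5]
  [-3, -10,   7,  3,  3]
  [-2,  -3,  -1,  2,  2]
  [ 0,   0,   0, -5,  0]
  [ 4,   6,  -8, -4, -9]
A Jordan chain for λ = -5 of length 3:
v_1 = (3, -2, -1, 0, 2)ᵀ
v_2 = (5, -3, -2, 0, 4)ᵀ
v_3 = (1, 0, 0, 0, 0)ᵀ

Let N = A − (-5)·I. We want v_3 with N^3 v_3 = 0 but N^2 v_3 ≠ 0; then v_{j-1} := N · v_j for j = 3, …, 2.

Pick v_3 = (1, 0, 0, 0, 0)ᵀ.
Then v_2 = N · v_3 = (5, -3, -2, 0, 4)ᵀ.
Then v_1 = N · v_2 = (3, -2, -1, 0, 2)ᵀ.

Sanity check: (A − (-5)·I) v_1 = (0, 0, 0, 0, 0)ᵀ = 0. ✓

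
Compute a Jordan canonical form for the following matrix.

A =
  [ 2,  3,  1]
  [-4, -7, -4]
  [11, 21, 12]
J_2(1) ⊕ J_1(5)

The characteristic polynomial is
  det(x·I − A) = x^3 - 7*x^2 + 11*x - 5 = (x - 5)*(x - 1)^2

Eigenvalues and multiplicities (the geometric multiplicity of λ is n − rank(A − λI), which equals the number of Jordan blocks for λ):
  λ = 1: algebraic multiplicity = 2, geometric multiplicity = 1
  λ = 5: algebraic multiplicity = 1, geometric multiplicity = 1

Determining the block sizes for each eigenvalue:
  λ = 1: one block (gm = 1), so the single block has size am = 2 → block sizes [2]
  λ = 5: one block (gm = 1), so the single block has size am = 1 → block sizes [1]

Assembling the blocks gives a Jordan form
J =
  [1, 1, 0]
  [0, 1, 0]
  [0, 0, 5]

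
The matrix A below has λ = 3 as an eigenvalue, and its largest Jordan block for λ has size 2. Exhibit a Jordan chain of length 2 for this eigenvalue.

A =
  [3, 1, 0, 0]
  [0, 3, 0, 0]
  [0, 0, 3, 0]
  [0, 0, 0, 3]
A Jordan chain for λ = 3 of length 2:
v_1 = (1, 0, 0, 0)ᵀ
v_2 = (0, 1, 0, 0)ᵀ

Let N = A − (3)·I. We want v_2 with N^2 v_2 = 0 but N^1 v_2 ≠ 0; then v_{j-1} := N · v_j for j = 2, …, 2.

Pick v_2 = (0, 1, 0, 0)ᵀ.
Then v_1 = N · v_2 = (1, 0, 0, 0)ᵀ.

Sanity check: (A − (3)·I) v_1 = (0, 0, 0, 0)ᵀ = 0. ✓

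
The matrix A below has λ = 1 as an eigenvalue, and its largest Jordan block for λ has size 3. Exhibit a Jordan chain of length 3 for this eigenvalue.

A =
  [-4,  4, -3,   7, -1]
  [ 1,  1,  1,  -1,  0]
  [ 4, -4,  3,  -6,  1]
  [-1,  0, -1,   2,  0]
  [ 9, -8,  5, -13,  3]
A Jordan chain for λ = 1 of length 3:
v_1 = (1, 0, -1, 0, -2)ᵀ
v_2 = (-5, 1, 4, -1, 9)ᵀ
v_3 = (1, 0, 0, 0, 0)ᵀ

Let N = A − (1)·I. We want v_3 with N^3 v_3 = 0 but N^2 v_3 ≠ 0; then v_{j-1} := N · v_j for j = 3, …, 2.

Pick v_3 = (1, 0, 0, 0, 0)ᵀ.
Then v_2 = N · v_3 = (-5, 1, 4, -1, 9)ᵀ.
Then v_1 = N · v_2 = (1, 0, -1, 0, -2)ᵀ.

Sanity check: (A − (1)·I) v_1 = (0, 0, 0, 0, 0)ᵀ = 0. ✓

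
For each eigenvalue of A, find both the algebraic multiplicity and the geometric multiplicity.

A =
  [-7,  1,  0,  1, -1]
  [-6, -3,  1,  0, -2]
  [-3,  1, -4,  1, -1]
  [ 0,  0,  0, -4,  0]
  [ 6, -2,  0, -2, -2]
λ = -4: alg = 5, geom = 3

Step 1 — factor the characteristic polynomial to read off the algebraic multiplicities:
  χ_A(x) = (x + 4)^5

Step 2 — compute geometric multiplicities via the rank-nullity identity g(λ) = n − rank(A − λI):
  rank(A − (-4)·I) = 2, so dim ker(A − (-4)·I) = n − 2 = 3

Summary:
  λ = -4: algebraic multiplicity = 5, geometric multiplicity = 3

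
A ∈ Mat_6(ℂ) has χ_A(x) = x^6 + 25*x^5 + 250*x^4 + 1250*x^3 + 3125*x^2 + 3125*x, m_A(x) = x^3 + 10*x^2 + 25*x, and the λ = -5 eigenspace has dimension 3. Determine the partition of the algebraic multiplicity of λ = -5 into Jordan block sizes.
Block sizes for λ = -5: [2, 2, 1]

Step 1 — from the characteristic polynomial, algebraic multiplicity of λ = -5 is 5. From dim ker(A − (-5)·I) = 3, there are exactly 3 Jordan blocks for λ = -5.
Step 2 — from the minimal polynomial, the factor (x + 5)^2 tells us the largest block for λ = -5 has size 2.
Step 3 — with total size 5, 3 blocks, and largest block 2, the block sizes (in nonincreasing order) are [2, 2, 1].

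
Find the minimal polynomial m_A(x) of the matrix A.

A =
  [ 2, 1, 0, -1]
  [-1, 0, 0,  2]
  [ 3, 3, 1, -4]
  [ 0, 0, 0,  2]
x^3 - 4*x^2 + 5*x - 2

The characteristic polynomial is χ_A(x) = (x - 2)*(x - 1)^3, so the eigenvalues are known. The minimal polynomial is
  m_A(x) = Π_λ (x − λ)^{k_λ}
where k_λ is the size of the *largest* Jordan block for λ (equivalently, the smallest k with (A − λI)^k v = 0 for every generalised eigenvector v of λ).

  λ = 1: largest Jordan block has size 2, contributing (x − 1)^2
  λ = 2: largest Jordan block has size 1, contributing (x − 2)

So m_A(x) = (x - 2)*(x - 1)^2 = x^3 - 4*x^2 + 5*x - 2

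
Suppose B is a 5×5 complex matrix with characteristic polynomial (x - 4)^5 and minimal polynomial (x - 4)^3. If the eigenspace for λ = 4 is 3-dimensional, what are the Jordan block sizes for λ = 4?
Block sizes for λ = 4: [3, 1, 1]

Step 1 — from the characteristic polynomial, algebraic multiplicity of λ = 4 is 5. From dim ker(B − (4)·I) = 3, there are exactly 3 Jordan blocks for λ = 4.
Step 2 — from the minimal polynomial, the factor (x − 4)^3 tells us the largest block for λ = 4 has size 3.
Step 3 — with total size 5, 3 blocks, and largest block 3, the block sizes (in nonincreasing order) are [3, 1, 1].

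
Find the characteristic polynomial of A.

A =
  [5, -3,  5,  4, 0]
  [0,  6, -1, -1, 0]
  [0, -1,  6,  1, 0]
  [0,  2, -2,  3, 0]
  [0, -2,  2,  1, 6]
x^5 - 26*x^4 + 270*x^3 - 1400*x^2 + 3625*x - 3750

Expanding det(x·I − A) (e.g. by cofactor expansion or by noting that A is similar to its Jordan form J, which has the same characteristic polynomial as A) gives
  χ_A(x) = x^5 - 26*x^4 + 270*x^3 - 1400*x^2 + 3625*x - 3750
which factors as (x - 6)*(x - 5)^4. The eigenvalues (with algebraic multiplicities) are λ = 5 with multiplicity 4, λ = 6 with multiplicity 1.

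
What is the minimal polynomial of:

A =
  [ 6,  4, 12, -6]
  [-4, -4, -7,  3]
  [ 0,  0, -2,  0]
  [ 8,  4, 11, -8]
x^3 + 6*x^2 + 12*x + 8

The characteristic polynomial is χ_A(x) = (x + 2)^4, so the eigenvalues are known. The minimal polynomial is
  m_A(x) = Π_λ (x − λ)^{k_λ}
where k_λ is the size of the *largest* Jordan block for λ (equivalently, the smallest k with (A − λI)^k v = 0 for every generalised eigenvector v of λ).

  λ = -2: largest Jordan block has size 3, contributing (x + 2)^3

So m_A(x) = (x + 2)^3 = x^3 + 6*x^2 + 12*x + 8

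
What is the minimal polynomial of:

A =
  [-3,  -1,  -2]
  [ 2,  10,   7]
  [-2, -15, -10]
x^3 + 3*x^2 + 3*x + 1

The characteristic polynomial is χ_A(x) = (x + 1)^3, so the eigenvalues are known. The minimal polynomial is
  m_A(x) = Π_λ (x − λ)^{k_λ}
where k_λ is the size of the *largest* Jordan block for λ (equivalently, the smallest k with (A − λI)^k v = 0 for every generalised eigenvector v of λ).

  λ = -1: largest Jordan block has size 3, contributing (x + 1)^3

So m_A(x) = (x + 1)^3 = x^3 + 3*x^2 + 3*x + 1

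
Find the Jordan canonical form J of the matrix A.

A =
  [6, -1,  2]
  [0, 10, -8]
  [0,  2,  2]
J_2(6) ⊕ J_1(6)

The characteristic polynomial is
  det(x·I − A) = x^3 - 18*x^2 + 108*x - 216 = (x - 6)^3

Eigenvalues and multiplicities (the geometric multiplicity of λ is n − rank(A − λI), which equals the number of Jordan blocks for λ):
  λ = 6: algebraic multiplicity = 3, geometric multiplicity = 2

Determining the block sizes for each eigenvalue:
  λ = 6: 2 blocks summing to 3 forces exactly one block of size 2 and the rest size 1 → block sizes [2, 1]

Assembling the blocks gives a Jordan form
J =
  [6, 1, 0]
  [0, 6, 0]
  [0, 0, 6]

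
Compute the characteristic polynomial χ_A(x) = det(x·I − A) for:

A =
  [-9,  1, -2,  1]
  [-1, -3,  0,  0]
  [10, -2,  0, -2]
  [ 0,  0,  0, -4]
x^4 + 16*x^3 + 96*x^2 + 256*x + 256

Expanding det(x·I − A) (e.g. by cofactor expansion or by noting that A is similar to its Jordan form J, which has the same characteristic polynomial as A) gives
  χ_A(x) = x^4 + 16*x^3 + 96*x^2 + 256*x + 256
which factors as (x + 4)^4. The eigenvalues (with algebraic multiplicities) are λ = -4 with multiplicity 4.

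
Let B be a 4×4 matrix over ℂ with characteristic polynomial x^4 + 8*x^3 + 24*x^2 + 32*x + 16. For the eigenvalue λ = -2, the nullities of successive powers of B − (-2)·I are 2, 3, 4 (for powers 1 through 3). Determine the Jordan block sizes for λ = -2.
Block sizes for λ = -2: [3, 1]

From the dimensions of kernels of powers, the number of Jordan blocks of size at least j is d_j − d_{j−1} where d_j = dim ker(N^j) (with d_0 = 0). Computing the differences gives [2, 1, 1].
The number of blocks of size exactly k is (#blocks of size ≥ k) − (#blocks of size ≥ k + 1), so the partition is: 1 block(s) of size 1, 1 block(s) of size 3.
In nonincreasing order the block sizes are [3, 1].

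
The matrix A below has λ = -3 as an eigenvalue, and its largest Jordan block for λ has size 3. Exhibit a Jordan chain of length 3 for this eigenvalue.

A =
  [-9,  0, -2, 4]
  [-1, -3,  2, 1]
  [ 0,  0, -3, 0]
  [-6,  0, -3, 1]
A Jordan chain for λ = -3 of length 3:
v_1 = (0, -1, 0, 0)ᵀ
v_2 = (-2, 2, 0, -3)ᵀ
v_3 = (0, 0, 1, 0)ᵀ

Let N = A − (-3)·I. We want v_3 with N^3 v_3 = 0 but N^2 v_3 ≠ 0; then v_{j-1} := N · v_j for j = 3, …, 2.

Pick v_3 = (0, 0, 1, 0)ᵀ.
Then v_2 = N · v_3 = (-2, 2, 0, -3)ᵀ.
Then v_1 = N · v_2 = (0, -1, 0, 0)ᵀ.

Sanity check: (A − (-3)·I) v_1 = (0, 0, 0, 0)ᵀ = 0. ✓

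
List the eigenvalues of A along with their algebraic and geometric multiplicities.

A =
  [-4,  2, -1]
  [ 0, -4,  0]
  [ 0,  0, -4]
λ = -4: alg = 3, geom = 2

Step 1 — factor the characteristic polynomial to read off the algebraic multiplicities:
  χ_A(x) = (x + 4)^3

Step 2 — compute geometric multiplicities via the rank-nullity identity g(λ) = n − rank(A − λI):
  rank(A − (-4)·I) = 1, so dim ker(A − (-4)·I) = n − 1 = 2

Summary:
  λ = -4: algebraic multiplicity = 3, geometric multiplicity = 2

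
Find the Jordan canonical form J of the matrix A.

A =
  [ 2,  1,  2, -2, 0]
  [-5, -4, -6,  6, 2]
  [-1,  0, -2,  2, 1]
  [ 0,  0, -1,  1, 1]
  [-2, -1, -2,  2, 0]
J_3(-1) ⊕ J_2(0)

The characteristic polynomial is
  det(x·I − A) = x^5 + 3*x^4 + 3*x^3 + x^2 = x^2*(x + 1)^3

Eigenvalues and multiplicities (the geometric multiplicity of λ is n − rank(A − λI), which equals the number of Jordan blocks for λ):
  λ = -1: algebraic multiplicity = 3, geometric multiplicity = 1
  λ = 0: algebraic multiplicity = 2, geometric multiplicity = 1

Determining the block sizes for each eigenvalue:
  λ = -1: one block (gm = 1), so the single block has size am = 3 → block sizes [3]
  λ = 0: one block (gm = 1), so the single block has size am = 2 → block sizes [2]

Assembling the blocks gives a Jordan form
J =
  [-1,  1,  0, 0, 0]
  [ 0, -1,  1, 0, 0]
  [ 0,  0, -1, 0, 0]
  [ 0,  0,  0, 0, 1]
  [ 0,  0,  0, 0, 0]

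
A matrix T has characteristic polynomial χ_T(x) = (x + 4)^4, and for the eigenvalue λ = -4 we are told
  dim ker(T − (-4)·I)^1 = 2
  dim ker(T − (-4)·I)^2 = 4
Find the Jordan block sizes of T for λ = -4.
Block sizes for λ = -4: [2, 2]

From the dimensions of kernels of powers, the number of Jordan blocks of size at least j is d_j − d_{j−1} where d_j = dim ker(N^j) (with d_0 = 0). Computing the differences gives [2, 2].
The number of blocks of size exactly k is (#blocks of size ≥ k) − (#blocks of size ≥ k + 1), so the partition is: 2 block(s) of size 2.
In nonincreasing order the block sizes are [2, 2].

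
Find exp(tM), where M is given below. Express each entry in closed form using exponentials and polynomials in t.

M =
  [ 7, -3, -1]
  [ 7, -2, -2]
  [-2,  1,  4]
e^{tM} =
  [-3*t^2*exp(3*t)/2 + 4*t*exp(3*t) + exp(3*t), t^2*exp(3*t) - 3*t*exp(3*t), t^2*exp(3*t)/2 - t*exp(3*t)]
  [-3*t^2*exp(3*t)/2 + 7*t*exp(3*t), t^2*exp(3*t) - 5*t*exp(3*t) + exp(3*t), t^2*exp(3*t)/2 - 2*t*exp(3*t)]
  [-3*t^2*exp(3*t)/2 - 2*t*exp(3*t), t^2*exp(3*t) + t*exp(3*t), t^2*exp(3*t)/2 + t*exp(3*t) + exp(3*t)]

Strategy: write M = P · J · P⁻¹ where J is a Jordan canonical form, so e^{tM} = P · e^{tJ} · P⁻¹, and e^{tJ} can be computed block-by-block.

M has Jordan form
J =
  [3, 1, 0]
  [0, 3, 1]
  [0, 0, 3]
(up to reordering of blocks).

Per-block formulas:
  For a 3×3 Jordan block J_3(3): exp(t · J_3(3)) = e^(3t)·(I + t·N + (t^2/2)·N^2), where N is the 3×3 nilpotent shift.

After assembling e^{tJ} and conjugating by P, we get:

e^{tM} =
  [-3*t^2*exp(3*t)/2 + 4*t*exp(3*t) + exp(3*t), t^2*exp(3*t) - 3*t*exp(3*t), t^2*exp(3*t)/2 - t*exp(3*t)]
  [-3*t^2*exp(3*t)/2 + 7*t*exp(3*t), t^2*exp(3*t) - 5*t*exp(3*t) + exp(3*t), t^2*exp(3*t)/2 - 2*t*exp(3*t)]
  [-3*t^2*exp(3*t)/2 - 2*t*exp(3*t), t^2*exp(3*t) + t*exp(3*t), t^2*exp(3*t)/2 + t*exp(3*t) + exp(3*t)]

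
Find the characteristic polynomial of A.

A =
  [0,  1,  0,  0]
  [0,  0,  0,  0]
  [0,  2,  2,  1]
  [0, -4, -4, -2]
x^4

Expanding det(x·I − A) (e.g. by cofactor expansion or by noting that A is similar to its Jordan form J, which has the same characteristic polynomial as A) gives
  χ_A(x) = x^4
which factors as x^4. The eigenvalues (with algebraic multiplicities) are λ = 0 with multiplicity 4.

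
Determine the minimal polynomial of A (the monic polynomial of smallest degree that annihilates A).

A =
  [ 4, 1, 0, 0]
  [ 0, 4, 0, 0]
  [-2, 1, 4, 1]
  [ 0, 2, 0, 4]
x^2 - 8*x + 16

The characteristic polynomial is χ_A(x) = (x - 4)^4, so the eigenvalues are known. The minimal polynomial is
  m_A(x) = Π_λ (x − λ)^{k_λ}
where k_λ is the size of the *largest* Jordan block for λ (equivalently, the smallest k with (A − λI)^k v = 0 for every generalised eigenvector v of λ).

  λ = 4: largest Jordan block has size 2, contributing (x − 4)^2

So m_A(x) = (x - 4)^2 = x^2 - 8*x + 16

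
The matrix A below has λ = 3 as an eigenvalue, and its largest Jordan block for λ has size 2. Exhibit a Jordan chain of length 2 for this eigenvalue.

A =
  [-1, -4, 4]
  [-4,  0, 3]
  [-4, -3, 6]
A Jordan chain for λ = 3 of length 2:
v_1 = (0, -1, -1)ᵀ
v_2 = (1, -1, 0)ᵀ

Let N = A − (3)·I. We want v_2 with N^2 v_2 = 0 but N^1 v_2 ≠ 0; then v_{j-1} := N · v_j for j = 2, …, 2.

Pick v_2 = (1, -1, 0)ᵀ.
Then v_1 = N · v_2 = (0, -1, -1)ᵀ.

Sanity check: (A − (3)·I) v_1 = (0, 0, 0)ᵀ = 0. ✓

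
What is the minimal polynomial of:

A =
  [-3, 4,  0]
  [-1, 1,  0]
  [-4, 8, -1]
x^2 + 2*x + 1

The characteristic polynomial is χ_A(x) = (x + 1)^3, so the eigenvalues are known. The minimal polynomial is
  m_A(x) = Π_λ (x − λ)^{k_λ}
where k_λ is the size of the *largest* Jordan block for λ (equivalently, the smallest k with (A − λI)^k v = 0 for every generalised eigenvector v of λ).

  λ = -1: largest Jordan block has size 2, contributing (x + 1)^2

So m_A(x) = (x + 1)^2 = x^2 + 2*x + 1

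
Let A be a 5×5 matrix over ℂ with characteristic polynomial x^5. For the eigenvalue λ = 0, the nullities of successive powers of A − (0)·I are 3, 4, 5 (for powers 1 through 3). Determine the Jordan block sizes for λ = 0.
Block sizes for λ = 0: [3, 1, 1]

From the dimensions of kernels of powers, the number of Jordan blocks of size at least j is d_j − d_{j−1} where d_j = dim ker(N^j) (with d_0 = 0). Computing the differences gives [3, 1, 1].
The number of blocks of size exactly k is (#blocks of size ≥ k) − (#blocks of size ≥ k + 1), so the partition is: 2 block(s) of size 1, 1 block(s) of size 3.
In nonincreasing order the block sizes are [3, 1, 1].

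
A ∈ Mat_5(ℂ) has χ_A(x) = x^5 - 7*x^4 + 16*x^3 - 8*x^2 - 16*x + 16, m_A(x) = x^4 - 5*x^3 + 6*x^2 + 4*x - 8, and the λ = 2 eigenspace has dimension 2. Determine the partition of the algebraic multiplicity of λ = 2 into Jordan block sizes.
Block sizes for λ = 2: [3, 1]

Step 1 — from the characteristic polynomial, algebraic multiplicity of λ = 2 is 4. From dim ker(A − (2)·I) = 2, there are exactly 2 Jordan blocks for λ = 2.
Step 2 — from the minimal polynomial, the factor (x − 2)^3 tells us the largest block for λ = 2 has size 3.
Step 3 — with total size 4, 2 blocks, and largest block 3, the block sizes (in nonincreasing order) are [3, 1].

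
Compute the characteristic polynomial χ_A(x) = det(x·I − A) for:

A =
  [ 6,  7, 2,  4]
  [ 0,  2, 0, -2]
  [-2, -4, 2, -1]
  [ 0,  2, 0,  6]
x^4 - 16*x^3 + 96*x^2 - 256*x + 256

Expanding det(x·I − A) (e.g. by cofactor expansion or by noting that A is similar to its Jordan form J, which has the same characteristic polynomial as A) gives
  χ_A(x) = x^4 - 16*x^3 + 96*x^2 - 256*x + 256
which factors as (x - 4)^4. The eigenvalues (with algebraic multiplicities) are λ = 4 with multiplicity 4.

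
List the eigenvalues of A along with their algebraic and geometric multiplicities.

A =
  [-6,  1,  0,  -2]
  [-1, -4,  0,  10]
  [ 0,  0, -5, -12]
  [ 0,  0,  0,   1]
λ = -5: alg = 3, geom = 2; λ = 1: alg = 1, geom = 1

Step 1 — factor the characteristic polynomial to read off the algebraic multiplicities:
  χ_A(x) = (x - 1)*(x + 5)^3

Step 2 — compute geometric multiplicities via the rank-nullity identity g(λ) = n − rank(A − λI):
  rank(A − (-5)·I) = 2, so dim ker(A − (-5)·I) = n − 2 = 2
  rank(A − (1)·I) = 3, so dim ker(A − (1)·I) = n − 3 = 1

Summary:
  λ = -5: algebraic multiplicity = 3, geometric multiplicity = 2
  λ = 1: algebraic multiplicity = 1, geometric multiplicity = 1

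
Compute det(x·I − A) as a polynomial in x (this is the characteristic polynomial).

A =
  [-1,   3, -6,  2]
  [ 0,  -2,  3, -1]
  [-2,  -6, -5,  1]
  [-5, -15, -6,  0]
x^4 + 8*x^3 + 24*x^2 + 32*x + 16

Expanding det(x·I − A) (e.g. by cofactor expansion or by noting that A is similar to its Jordan form J, which has the same characteristic polynomial as A) gives
  χ_A(x) = x^4 + 8*x^3 + 24*x^2 + 32*x + 16
which factors as (x + 2)^4. The eigenvalues (with algebraic multiplicities) are λ = -2 with multiplicity 4.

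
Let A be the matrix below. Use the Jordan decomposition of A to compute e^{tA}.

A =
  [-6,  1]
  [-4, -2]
e^{tA} =
  [-2*t*exp(-4*t) + exp(-4*t), t*exp(-4*t)]
  [-4*t*exp(-4*t), 2*t*exp(-4*t) + exp(-4*t)]

Strategy: write A = P · J · P⁻¹ where J is a Jordan canonical form, so e^{tA} = P · e^{tJ} · P⁻¹, and e^{tJ} can be computed block-by-block.

A has Jordan form
J =
  [-4,  1]
  [ 0, -4]
(up to reordering of blocks).

Per-block formulas:
  For a 2×2 Jordan block J_2(-4): exp(t · J_2(-4)) = e^(-4t)·(I + t·N), where N is the 2×2 nilpotent shift.

After assembling e^{tJ} and conjugating by P, we get:

e^{tA} =
  [-2*t*exp(-4*t) + exp(-4*t), t*exp(-4*t)]
  [-4*t*exp(-4*t), 2*t*exp(-4*t) + exp(-4*t)]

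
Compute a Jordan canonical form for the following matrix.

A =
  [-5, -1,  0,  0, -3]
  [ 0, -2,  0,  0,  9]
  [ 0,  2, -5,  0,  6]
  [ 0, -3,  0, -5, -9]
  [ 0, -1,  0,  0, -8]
J_2(-5) ⊕ J_1(-5) ⊕ J_1(-5) ⊕ J_1(-5)

The characteristic polynomial is
  det(x·I − A) = x^5 + 25*x^4 + 250*x^3 + 1250*x^2 + 3125*x + 3125 = (x + 5)^5

Eigenvalues and multiplicities (the geometric multiplicity of λ is n − rank(A − λI), which equals the number of Jordan blocks for λ):
  λ = -5: algebraic multiplicity = 5, geometric multiplicity = 4

Determining the block sizes for each eigenvalue:
  λ = -5: 4 blocks summing to 5 forces exactly one block of size 2 and the rest size 1 → block sizes [2, 1, 1, 1]

Assembling the blocks gives a Jordan form
J =
  [-5,  1,  0,  0,  0]
  [ 0, -5,  0,  0,  0]
  [ 0,  0, -5,  0,  0]
  [ 0,  0,  0, -5,  0]
  [ 0,  0,  0,  0, -5]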